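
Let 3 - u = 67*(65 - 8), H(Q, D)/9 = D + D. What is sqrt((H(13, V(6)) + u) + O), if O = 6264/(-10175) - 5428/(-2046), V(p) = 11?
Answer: 2*I*sqrt(32378644853313)/189255 ≈ 60.133*I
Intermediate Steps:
H(Q, D) = 18*D (H(Q, D) = 9*(D + D) = 9*(2*D) = 18*D)
O = 1927898/946275 (O = 6264*(-1/10175) - 5428*(-1/2046) = -6264/10175 + 2714/1023 = 1927898/946275 ≈ 2.0374)
u = -3816 (u = 3 - 67*(65 - 8) = 3 - 67*57 = 3 - 1*3819 = 3 - 3819 = -3816)
sqrt((H(13, V(6)) + u) + O) = sqrt((18*11 - 3816) + 1927898/946275) = sqrt((198 - 3816) + 1927898/946275) = sqrt(-3618 + 1927898/946275) = sqrt(-3421695052/946275) = 2*I*sqrt(32378644853313)/189255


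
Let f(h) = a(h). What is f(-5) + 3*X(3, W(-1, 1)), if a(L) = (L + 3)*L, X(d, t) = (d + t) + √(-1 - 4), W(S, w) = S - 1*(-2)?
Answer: 22 + 3*I*√5 ≈ 22.0 + 6.7082*I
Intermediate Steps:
W(S, w) = 2 + S (W(S, w) = S + 2 = 2 + S)
X(d, t) = d + t + I*√5 (X(d, t) = (d + t) + √(-5) = (d + t) + I*√5 = d + t + I*√5)
a(L) = L*(3 + L) (a(L) = (3 + L)*L = L*(3 + L))
f(h) = h*(3 + h)
f(-5) + 3*X(3, W(-1, 1)) = -5*(3 - 5) + 3*(3 + (2 - 1) + I*√5) = -5*(-2) + 3*(3 + 1 + I*√5) = 10 + 3*(4 + I*√5) = 10 + (12 + 3*I*√5) = 22 + 3*I*√5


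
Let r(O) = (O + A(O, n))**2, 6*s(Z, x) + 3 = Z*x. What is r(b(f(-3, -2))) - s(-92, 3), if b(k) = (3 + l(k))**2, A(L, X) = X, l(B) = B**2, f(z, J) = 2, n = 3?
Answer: 5501/2 ≈ 2750.5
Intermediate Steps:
b(k) = (3 + k**2)**2
s(Z, x) = -1/2 + Z*x/6 (s(Z, x) = -1/2 + (Z*x)/6 = -1/2 + Z*x/6)
r(O) = (3 + O)**2 (r(O) = (O + 3)**2 = (3 + O)**2)
r(b(f(-3, -2))) - s(-92, 3) = (3 + (3 + 2**2)**2)**2 - (-1/2 + (1/6)*(-92)*3) = (3 + (3 + 4)**2)**2 - (-1/2 - 46) = (3 + 7**2)**2 - 1*(-93/2) = (3 + 49)**2 + 93/2 = 52**2 + 93/2 = 2704 + 93/2 = 5501/2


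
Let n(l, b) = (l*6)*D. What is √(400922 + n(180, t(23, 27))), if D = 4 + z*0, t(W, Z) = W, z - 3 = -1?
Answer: √405242 ≈ 636.59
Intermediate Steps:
z = 2 (z = 3 - 1 = 2)
D = 4 (D = 4 + 2*0 = 4 + 0 = 4)
n(l, b) = 24*l (n(l, b) = (l*6)*4 = (6*l)*4 = 24*l)
√(400922 + n(180, t(23, 27))) = √(400922 + 24*180) = √(400922 + 4320) = √405242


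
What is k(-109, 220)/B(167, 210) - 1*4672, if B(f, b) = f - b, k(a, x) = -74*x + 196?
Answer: -184812/43 ≈ -4298.0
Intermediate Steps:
k(a, x) = 196 - 74*x
k(-109, 220)/B(167, 210) - 1*4672 = (196 - 74*220)/(167 - 1*210) - 1*4672 = (196 - 16280)/(167 - 210) - 4672 = -16084/(-43) - 4672 = -16084*(-1/43) - 4672 = 16084/43 - 4672 = -184812/43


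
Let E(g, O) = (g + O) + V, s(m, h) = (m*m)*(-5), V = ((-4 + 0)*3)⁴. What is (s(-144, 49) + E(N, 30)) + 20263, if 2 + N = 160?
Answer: -62493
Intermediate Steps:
N = 158 (N = -2 + 160 = 158)
V = 20736 (V = (-4*3)⁴ = (-12)⁴ = 20736)
s(m, h) = -5*m² (s(m, h) = m²*(-5) = -5*m²)
E(g, O) = 20736 + O + g (E(g, O) = (g + O) + 20736 = (O + g) + 20736 = 20736 + O + g)
(s(-144, 49) + E(N, 30)) + 20263 = (-5*(-144)² + (20736 + 30 + 158)) + 20263 = (-5*20736 + 20924) + 20263 = (-103680 + 20924) + 20263 = -82756 + 20263 = -62493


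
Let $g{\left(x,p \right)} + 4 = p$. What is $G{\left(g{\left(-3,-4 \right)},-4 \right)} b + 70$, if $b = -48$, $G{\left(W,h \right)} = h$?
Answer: $262$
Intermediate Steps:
$g{\left(x,p \right)} = -4 + p$
$G{\left(g{\left(-3,-4 \right)},-4 \right)} b + 70 = \left(-4\right) \left(-48\right) + 70 = 192 + 70 = 262$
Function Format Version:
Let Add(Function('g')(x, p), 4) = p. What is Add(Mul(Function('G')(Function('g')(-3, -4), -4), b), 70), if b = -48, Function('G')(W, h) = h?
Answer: 262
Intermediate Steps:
Function('g')(x, p) = Add(-4, p)
Add(Mul(Function('G')(Function('g')(-3, -4), -4), b), 70) = Add(Mul(-4, -48), 70) = Add(192, 70) = 262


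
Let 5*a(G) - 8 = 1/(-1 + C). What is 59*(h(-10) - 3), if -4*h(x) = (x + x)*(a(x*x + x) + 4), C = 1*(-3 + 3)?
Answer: 1416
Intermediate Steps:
C = 0 (C = 1*0 = 0)
a(G) = 7/5 (a(G) = 8/5 + 1/(5*(-1 + 0)) = 8/5 + (⅕)/(-1) = 8/5 + (⅕)*(-1) = 8/5 - ⅕ = 7/5)
h(x) = -27*x/10 (h(x) = -(x + x)*(7/5 + 4)/4 = -2*x*27/(4*5) = -27*x/10)
59*(h(-10) - 3) = 59*(-27/10*(-10) - 3) = 59*(27 - 3) = 59*24 = 1416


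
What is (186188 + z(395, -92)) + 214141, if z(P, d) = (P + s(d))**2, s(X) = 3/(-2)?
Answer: 2220685/4 ≈ 5.5517e+5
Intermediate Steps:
s(X) = -3/2 (s(X) = 3*(-1/2) = -3/2)
z(P, d) = (-3/2 + P)**2 (z(P, d) = (P - 3/2)**2 = (-3/2 + P)**2)
(186188 + z(395, -92)) + 214141 = (186188 + (-3 + 2*395)**2/4) + 214141 = (186188 + (-3 + 790)**2/4) + 214141 = (186188 + (1/4)*787**2) + 214141 = (186188 + (1/4)*619369) + 214141 = (186188 + 619369/4) + 214141 = 1364121/4 + 214141 = 2220685/4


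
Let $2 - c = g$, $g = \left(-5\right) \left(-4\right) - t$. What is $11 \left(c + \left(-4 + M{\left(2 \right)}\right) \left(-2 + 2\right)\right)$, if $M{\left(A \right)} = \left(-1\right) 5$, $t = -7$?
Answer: $-275$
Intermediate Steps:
$M{\left(A \right)} = -5$
$g = 27$ ($g = \left(-5\right) \left(-4\right) - -7 = 20 + 7 = 27$)
$c = -25$ ($c = 2 - 27 = -25$)
$11 \left(c + \left(-4 + M{\left(2 \right)}\right) \left(-2 + 2\right)\right) = 11 \left(-25 + \left(-4 - 5\right) \left(-2 + 2\right)\right) = 11 \left(-25 - 0\right) = 11 \left(-25 + 0\right) = 11 \left(-25\right) = -275$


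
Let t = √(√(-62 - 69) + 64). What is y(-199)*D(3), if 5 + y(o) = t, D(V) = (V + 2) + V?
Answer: -40 + 8*√(64 + I*√131) ≈ 24.253 + 5.7002*I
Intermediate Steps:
t = √(64 + I*√131) (t = √(√(-131) + 64) = √(I*√131 + 64) = √(64 + I*√131) ≈ 8.0317 + 0.71252*I)
D(V) = 2 + 2*V (D(V) = (2 + V) + V = 2 + 2*V)
y(o) = -5 + √(64 + I*√131)
y(-199)*D(3) = (-5 + √(64 + I*√131))*(2 + 2*3) = (-5 + √(64 + I*√131))*(2 + 6) = (-5 + √(64 + I*√131))*8 = -40 + 8*√(64 + I*√131)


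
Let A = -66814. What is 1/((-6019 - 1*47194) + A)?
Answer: -1/120027 ≈ -8.3315e-6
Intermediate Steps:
1/((-6019 - 1*47194) + A) = 1/((-6019 - 1*47194) - 66814) = 1/((-6019 - 47194) - 66814) = 1/(-53213 - 66814) = 1/(-120027) = -1/120027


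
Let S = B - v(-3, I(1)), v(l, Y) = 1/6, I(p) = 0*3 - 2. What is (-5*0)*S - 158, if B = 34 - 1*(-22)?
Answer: -158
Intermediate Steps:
B = 56 (B = 34 + 22 = 56)
I(p) = -2 (I(p) = 0 - 2 = -2)
v(l, Y) = ⅙
S = 335/6 (S = 56 - 1*⅙ = 56 - ⅙ = 335/6 ≈ 55.833)
(-5*0)*S - 158 = -5*0*(335/6) - 158 = 0*(335/6) - 158 = 0 - 158 = -158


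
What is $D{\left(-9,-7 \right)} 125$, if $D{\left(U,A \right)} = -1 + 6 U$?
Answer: $-6875$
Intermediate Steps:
$D{\left(-9,-7 \right)} 125 = \left(-1 + 6 \left(-9\right)\right) 125 = \left(-1 - 54\right) 125 = \left(-55\right) 125 = -6875$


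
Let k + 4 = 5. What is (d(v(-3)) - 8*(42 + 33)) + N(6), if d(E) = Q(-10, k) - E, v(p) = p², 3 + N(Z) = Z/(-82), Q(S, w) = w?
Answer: -25054/41 ≈ -611.07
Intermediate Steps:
k = 1 (k = -4 + 5 = 1)
N(Z) = -3 - Z/82 (N(Z) = -3 + Z/(-82) = -3 + Z*(-1/82) = -3 - Z/82)
d(E) = 1 - E
(d(v(-3)) - 8*(42 + 33)) + N(6) = ((1 - 1*(-3)²) - 8*(42 + 33)) + (-3 - 1/82*6) = ((1 - 1*9) - 8*75) + (-3 - 3/41) = ((1 - 9) - 600) - 126/41 = (-8 - 600) - 126/41 = -608 - 126/41 = -25054/41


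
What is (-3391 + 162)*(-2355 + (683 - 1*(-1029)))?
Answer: 2076247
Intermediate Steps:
(-3391 + 162)*(-2355 + (683 - 1*(-1029))) = -3229*(-2355 + (683 + 1029)) = -3229*(-2355 + 1712) = -3229*(-643) = 2076247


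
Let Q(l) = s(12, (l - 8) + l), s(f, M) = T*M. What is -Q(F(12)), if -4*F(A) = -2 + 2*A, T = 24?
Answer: 456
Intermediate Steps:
F(A) = ½ - A/2 (F(A) = -(-2 + 2*A)/4 = ½ - A/2)
s(f, M) = 24*M
Q(l) = -192 + 48*l (Q(l) = 24*((l - 8) + l) = 24*((-8 + l) + l) = 24*(-8 + 2*l) = -192 + 48*l)
-Q(F(12)) = -(-192 + 48*(½ - ½*12)) = -(-192 + 48*(½ - 6)) = -(-192 + 48*(-11/2)) = -(-192 - 264) = -1*(-456) = 456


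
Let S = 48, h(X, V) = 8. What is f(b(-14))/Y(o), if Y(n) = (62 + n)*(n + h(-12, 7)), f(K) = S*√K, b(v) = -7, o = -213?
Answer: 48*I*√7/30955 ≈ 0.0041026*I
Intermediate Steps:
f(K) = 48*√K
Y(n) = (8 + n)*(62 + n) (Y(n) = (62 + n)*(n + 8) = (62 + n)*(8 + n) = (8 + n)*(62 + n))
f(b(-14))/Y(o) = (48*√(-7))/(496 + (-213)² + 70*(-213)) = (48*(I*√7))/(496 + 45369 - 14910) = (48*I*√7)/30955 = (48*I*√7)*(1/30955) = 48*I*√7/30955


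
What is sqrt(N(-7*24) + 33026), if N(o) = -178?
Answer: 4*sqrt(2053) ≈ 181.24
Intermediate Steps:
sqrt(N(-7*24) + 33026) = sqrt(-178 + 33026) = sqrt(32848) = 4*sqrt(2053)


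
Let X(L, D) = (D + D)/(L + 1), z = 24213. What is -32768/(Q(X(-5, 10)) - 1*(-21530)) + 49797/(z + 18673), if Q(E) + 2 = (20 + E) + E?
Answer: -166380331/461839334 ≈ -0.36026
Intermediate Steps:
X(L, D) = 2*D/(1 + L) (X(L, D) = (2*D)/(1 + L) = 2*D/(1 + L))
Q(E) = 18 + 2*E (Q(E) = -2 + ((20 + E) + E) = -2 + (20 + 2*E) = 18 + 2*E)
-32768/(Q(X(-5, 10)) - 1*(-21530)) + 49797/(z + 18673) = -32768/((18 + 2*(2*10/(1 - 5))) - 1*(-21530)) + 49797/(24213 + 18673) = -32768/((18 + 2*(2*10/(-4))) + 21530) + 49797/42886 = -32768/((18 + 2*(2*10*(-¼))) + 21530) + 49797*(1/42886) = -32768/((18 + 2*(-5)) + 21530) + 49797/42886 = -32768/((18 - 10) + 21530) + 49797/42886 = -32768/(8 + 21530) + 49797/42886 = -32768/21538 + 49797/42886 = -32768*1/21538 + 49797/42886 = -16384/10769 + 49797/42886 = -166380331/461839334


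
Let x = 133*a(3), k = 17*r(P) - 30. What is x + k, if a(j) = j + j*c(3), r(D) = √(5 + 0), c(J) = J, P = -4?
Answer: 1566 + 17*√5 ≈ 1604.0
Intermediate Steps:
r(D) = √5
a(j) = 4*j (a(j) = j + j*3 = j + 3*j = 4*j)
k = -30 + 17*√5 (k = 17*√5 - 30 = -30 + 17*√5 ≈ 8.0132)
x = 1596 (x = 133*(4*3) = 133*12 = 1596)
x + k = 1596 + (-30 + 17*√5) = 1566 + 17*√5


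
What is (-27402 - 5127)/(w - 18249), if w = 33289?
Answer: -32529/15040 ≈ -2.1628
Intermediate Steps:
(-27402 - 5127)/(w - 18249) = (-27402 - 5127)/(33289 - 18249) = -32529/15040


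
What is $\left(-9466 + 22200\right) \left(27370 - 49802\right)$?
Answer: $-285649088$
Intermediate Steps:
$\left(-9466 + 22200\right) \left(27370 - 49802\right) = 12734 \left(-22432\right) = -285649088$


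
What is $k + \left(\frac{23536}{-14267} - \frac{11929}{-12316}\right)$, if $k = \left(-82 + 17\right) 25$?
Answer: $- \frac{285652282833}{175712372} \approx -1625.7$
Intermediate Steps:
$k = -1625$ ($k = \left(-65\right) 25 = -1625$)
$k + \left(\frac{23536}{-14267} - \frac{11929}{-12316}\right) = -1625 + \left(\frac{23536}{-14267} - \frac{11929}{-12316}\right) = -1625 + \left(23536 \left(- \frac{1}{14267}\right) - - \frac{11929}{12316}\right) = -1625 + \left(- \frac{23536}{14267} + \frac{11929}{12316}\right) = -1625 - \frac{119678333}{175712372} = - \frac{285652282833}{175712372}$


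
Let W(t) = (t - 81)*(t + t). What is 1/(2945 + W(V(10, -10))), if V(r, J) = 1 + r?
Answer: 1/1405 ≈ 0.00071174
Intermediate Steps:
W(t) = 2*t*(-81 + t) (W(t) = (-81 + t)*(2*t) = 2*t*(-81 + t))
1/(2945 + W(V(10, -10))) = 1/(2945 + 2*(1 + 10)*(-81 + (1 + 10))) = 1/(2945 + 2*11*(-81 + 11)) = 1/(2945 + 2*11*(-70)) = 1/(2945 - 1540) = 1/1405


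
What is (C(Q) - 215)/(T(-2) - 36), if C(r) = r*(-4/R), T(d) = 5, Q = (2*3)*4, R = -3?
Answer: 183/31 ≈ 5.9032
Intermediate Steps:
Q = 24 (Q = 6*4 = 24)
C(r) = 4*r/3 (C(r) = r*(-4/(-3)) = r*(-4*(-1/3)) = r*(4/3) = 4*r/3)
(C(Q) - 215)/(T(-2) - 36) = ((4/3)*24 - 215)/(5 - 36) = (32 - 215)/(-31) = -183*(-1/31) = 183/31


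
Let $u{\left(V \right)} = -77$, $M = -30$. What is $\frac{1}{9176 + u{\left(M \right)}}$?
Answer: $\frac{1}{9099} \approx 0.0001099$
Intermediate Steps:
$\frac{1}{9176 + u{\left(M \right)}} = \frac{1}{9176 - 77} = \frac{1}{9099}$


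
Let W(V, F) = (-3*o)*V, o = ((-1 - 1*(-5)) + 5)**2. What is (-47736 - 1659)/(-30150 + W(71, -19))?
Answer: 16465/15801 ≈ 1.0420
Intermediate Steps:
o = 81 (o = ((-1 + 5) + 5)**2 = (4 + 5)**2 = 9**2 = 81)
W(V, F) = -243*V (W(V, F) = (-3*81)*V = -243*V)
(-47736 - 1659)/(-30150 + W(71, -19)) = (-47736 - 1659)/(-30150 - 243*71) = -49395/(-30150 - 17253) = -49395/(-47403) = -49395*(-1/47403) = 16465/15801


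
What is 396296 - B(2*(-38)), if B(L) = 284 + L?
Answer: 396088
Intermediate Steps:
396296 - B(2*(-38)) = 396296 - (284 + 2*(-38)) = 396296 - (284 - 76) = 396296 - 1*208 = 396296 - 208 = 396088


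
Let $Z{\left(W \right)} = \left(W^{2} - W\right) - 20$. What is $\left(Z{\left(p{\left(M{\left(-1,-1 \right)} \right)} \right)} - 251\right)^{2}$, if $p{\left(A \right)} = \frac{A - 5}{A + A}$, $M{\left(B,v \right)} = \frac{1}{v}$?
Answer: $70225$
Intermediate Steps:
$p{\left(A \right)} = \frac{-5 + A}{2 A}$
$Z{\left(W \right)} = -20 + W^{2} - W$
$\left(Z{\left(p{\left(M{\left(-1,-1 \right)} \right)} \right)} - 251\right)^{2} = \left(\left(-20 + \left(\frac{-5 + \frac{1}{-1}}{2 \frac{1}{-1}}\right)^{2} - \frac{-5 + \frac{1}{-1}}{2 \frac{1}{-1}}\right) - 251\right)^{2} = \left(\left(-20 + \left(\frac{-5 - 1}{2 \left(-1\right)}\right)^{2} - \frac{-5 - 1}{2 \left(-1\right)}\right) - 251\right)^{2} = \left(\left(-20 + \left(\frac{1}{2} \left(-1\right) \left(-6\right)\right)^{2} - \frac{1}{2} \left(-1\right) \left(-6\right)\right) - 251\right)^{2} = \left(\left(-20 + 3^{2} - 3\right) - 251\right)^{2} = \left(\left(-20 + 9 - 3\right) - 251\right)^{2} = \left(-14 - 251\right)^{2} = \left(-265\right)^{2} = 70225$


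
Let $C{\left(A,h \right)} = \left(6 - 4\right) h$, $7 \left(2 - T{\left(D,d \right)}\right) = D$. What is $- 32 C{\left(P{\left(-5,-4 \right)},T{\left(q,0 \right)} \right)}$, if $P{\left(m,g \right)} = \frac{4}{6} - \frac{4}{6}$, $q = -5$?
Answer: $- \frac{1216}{7} \approx -173.71$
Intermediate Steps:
$T{\left(D,d \right)} = 2 - \frac{D}{7}$
$P{\left(m,g \right)} = 0$ ($P{\left(m,g \right)} = 4 \cdot \frac{1}{6} - \frac{2}{3} = \frac{2}{3} - \frac{2}{3} = 0$)
$C{\left(A,h \right)} = 2 h$
$- 32 C{\left(P{\left(-5,-4 \right)},T{\left(q,0 \right)} \right)} = - 32 \cdot 2 \left(2 - - \frac{5}{7}\right) = - 32 \cdot 2 \left(2 + \frac{5}{7}\right) = - 32 \cdot 2 \cdot \frac{19}{7} = \left(-32\right) \frac{38}{7} = - \frac{1216}{7}$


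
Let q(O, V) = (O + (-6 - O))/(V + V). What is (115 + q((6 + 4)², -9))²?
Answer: 119716/9 ≈ 13302.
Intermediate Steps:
q(O, V) = -3/V (q(O, V) = -6*1/(2*V) = -3/V)
(115 + q((6 + 4)², -9))² = (115 - 3/(-9))² = (115 - 3*(-⅑))² = (115 + ⅓)² = (346/3)² = 119716/9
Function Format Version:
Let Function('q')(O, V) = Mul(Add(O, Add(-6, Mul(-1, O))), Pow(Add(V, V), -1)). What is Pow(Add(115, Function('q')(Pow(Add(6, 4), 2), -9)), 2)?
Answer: Rational(119716, 9) ≈ 13302.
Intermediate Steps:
Function('q')(O, V) = Mul(-3, Pow(V, -1)) (Function('q')(O, V) = Mul(-6, Pow(Mul(2, V), -1)) = Mul(-6, Mul(Rational(1, 2), Pow(V, -1))) = Mul(-3, Pow(V, -1)))
Pow(Add(115, Function('q')(Pow(Add(6, 4), 2), -9)), 2) = Pow(Add(115, Mul(-3, Pow(-9, -1))), 2) = Pow(Add(115, Mul(-3, Rational(-1, 9))), 2) = Pow(Add(115, Rational(1, 3)), 2) = Pow(Rational(346, 3), 2) = Rational(119716, 9)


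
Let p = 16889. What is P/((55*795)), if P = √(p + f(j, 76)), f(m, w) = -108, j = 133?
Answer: √16781/43725 ≈ 0.0029626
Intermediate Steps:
P = √16781 (P = √(16889 - 108) = √16781 ≈ 129.54)
P/((55*795)) = √16781/((55*795)) = √16781/43725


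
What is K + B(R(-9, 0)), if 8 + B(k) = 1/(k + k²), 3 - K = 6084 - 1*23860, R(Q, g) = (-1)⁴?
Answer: 35543/2 ≈ 17772.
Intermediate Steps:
R(Q, g) = 1
K = 17779 (K = 3 - (6084 - 1*23860) = 3 - (6084 - 23860) = 3 - 1*(-17776) = 3 + 17776 = 17779)
B(k) = -8 + 1/(k + k²)
K + B(R(-9, 0)) = 17779 + (1 - 8*1 - 8*1²)/(1*(1 + 1)) = 17779 + 1*(1 - 8 - 8*1)/2 = 17779 + 1*(½)*(1 - 8 - 8) = 17779 + 1*(½)*(-15) = 17779 - 15/2 = 35543/2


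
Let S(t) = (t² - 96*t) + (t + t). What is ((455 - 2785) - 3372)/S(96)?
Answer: -2851/96 ≈ -29.698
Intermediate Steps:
S(t) = t² - 94*t (S(t) = (t² - 96*t) + 2*t = t² - 94*t)
((455 - 2785) - 3372)/S(96) = ((455 - 2785) - 3372)/((96*(-94 + 96))) = (-2330 - 3372)/((96*2)) = -5702/192 = -5702*1/192 = -2851/96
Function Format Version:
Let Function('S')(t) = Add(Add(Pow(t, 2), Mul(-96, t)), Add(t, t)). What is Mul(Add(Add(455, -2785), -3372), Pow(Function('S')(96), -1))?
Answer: Rational(-2851, 96) ≈ -29.698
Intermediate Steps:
Function('S')(t) = Add(Pow(t, 2), Mul(-94, t)) (Function('S')(t) = Add(Add(Pow(t, 2), Mul(-96, t)), Mul(2, t)) = Add(Pow(t, 2), Mul(-94, t)))
Mul(Add(Add(455, -2785), -3372), Pow(Function('S')(96), -1)) = Mul(Add(Add(455, -2785), -3372), Pow(Mul(96, Add(-94, 96)), -1)) = Mul(Add(-2330, -3372), Pow(Mul(96, 2), -1)) = Mul(-5702, Pow(192, -1)) = Mul(-5702, Rational(1, 192)) = Rational(-2851, 96)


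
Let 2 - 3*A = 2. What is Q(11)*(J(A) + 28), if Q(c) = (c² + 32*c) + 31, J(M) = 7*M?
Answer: 14112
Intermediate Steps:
A = 0 (A = ⅔ - ⅓*2 = ⅔ - ⅔ = 0)
Q(c) = 31 + c² + 32*c
Q(11)*(J(A) + 28) = (31 + 11² + 32*11)*(7*0 + 28) = (31 + 121 + 352)*(0 + 28) = 504*28 = 14112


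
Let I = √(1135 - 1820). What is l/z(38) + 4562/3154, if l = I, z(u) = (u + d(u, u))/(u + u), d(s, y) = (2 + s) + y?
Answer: 2281/1577 + 19*I*√685/29 ≈ 1.4464 + 17.147*I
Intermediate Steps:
d(s, y) = 2 + s + y
z(u) = (2 + 3*u)/(2*u) (z(u) = (u + (2 + u + u))/(u + u) = (u + (2 + 2*u))/((2*u)) = (2 + 3*u)*(1/(2*u)) = (2 + 3*u)/(2*u))
I = I*√685 (I = √(-685) = I*√685 ≈ 26.173*I)
l = I*√685 ≈ 26.173*I
l/z(38) + 4562/3154 = (I*√685)/(3/2 + 1/38) + 4562/3154 = (I*√685)/(3/2 + 1/38) + 4562*(1/3154) = (I*√685)/(29/19) + 2281/1577 = (I*√685)*(19/29) + 2281/1577 = 19*I*√685/29 + 2281/1577 = 2281/1577 + 19*I*√685/29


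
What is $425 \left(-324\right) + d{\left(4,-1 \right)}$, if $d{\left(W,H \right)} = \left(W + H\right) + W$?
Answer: $-137693$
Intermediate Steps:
$d{\left(W,H \right)} = H + 2 W$ ($d{\left(W,H \right)} = \left(H + W\right) + W = H + 2 W$)
$425 \left(-324\right) + d{\left(4,-1 \right)} = 425 \left(-324\right) + \left(-1 + 2 \cdot 4\right) = -137700 + \left(-1 + 8\right) = -137700 + 7 = -137693$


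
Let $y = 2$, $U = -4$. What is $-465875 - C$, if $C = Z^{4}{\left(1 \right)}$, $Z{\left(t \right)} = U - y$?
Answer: $-467171$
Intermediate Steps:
$Z{\left(t \right)} = -6$ ($Z{\left(t \right)} = -4 - 2 = -6$)
$C = 1296$ ($C = \left(-6\right)^{4} = 1296$)
$-465875 - C = -465875 - 1296 = -467171$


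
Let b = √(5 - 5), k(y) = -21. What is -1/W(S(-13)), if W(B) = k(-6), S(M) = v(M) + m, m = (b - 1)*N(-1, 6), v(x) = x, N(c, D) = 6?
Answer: 1/21 ≈ 0.047619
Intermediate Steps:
b = 0 (b = √0 = 0)
m = -6 (m = (0 - 1)*6 = -1*6 = -6)
S(M) = -6 + M (S(M) = M - 6 = -6 + M)
W(B) = -21
-1/W(S(-13)) = -1/(-21) = -1*(-1/21) = 1/21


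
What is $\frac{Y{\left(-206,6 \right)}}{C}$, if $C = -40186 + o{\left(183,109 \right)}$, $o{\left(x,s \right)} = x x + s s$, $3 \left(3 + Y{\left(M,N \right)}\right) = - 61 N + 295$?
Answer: $- \frac{5}{972} \approx -0.005144$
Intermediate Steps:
$Y{\left(M,N \right)} = \frac{286}{3} - \frac{61 N}{3}$ ($Y{\left(M,N \right)} = -3 + \frac{- 61 N + 295}{3} = -3 + \frac{295 - 61 N}{3} = -3 - \left(- \frac{295}{3} + \frac{61 N}{3}\right) = \frac{286}{3} - \frac{61 N}{3}$)
$o{\left(x,s \right)} = s^{2} + x^{2}$ ($o{\left(x,s \right)} = x^{2} + s^{2} = s^{2} + x^{2}$)
$C = 5184$ ($C = -40186 + \left(109^{2} + 183^{2}\right) = -40186 + \left(11881 + 33489\right) = -40186 + 45370 = 5184$)
$\frac{Y{\left(-206,6 \right)}}{C} = \frac{\frac{286}{3} - 122}{5184} = \left(\frac{286}{3} - 122\right) \frac{1}{5184} = \left(- \frac{80}{3}\right) \frac{1}{5184} = - \frac{5}{972}$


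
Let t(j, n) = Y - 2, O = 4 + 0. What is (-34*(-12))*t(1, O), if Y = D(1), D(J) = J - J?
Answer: -816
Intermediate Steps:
D(J) = 0
Y = 0
O = 4
t(j, n) = -2 (t(j, n) = 0 - 2 = -2)
(-34*(-12))*t(1, O) = -34*(-12)*(-2) = 408*(-2) = -816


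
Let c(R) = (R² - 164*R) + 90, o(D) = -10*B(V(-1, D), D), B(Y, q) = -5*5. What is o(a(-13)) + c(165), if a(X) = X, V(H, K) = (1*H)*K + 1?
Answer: 505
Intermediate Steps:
V(H, K) = 1 + H*K (V(H, K) = H*K + 1 = 1 + H*K)
B(Y, q) = -25
o(D) = 250 (o(D) = -10*(-25) = 250)
c(R) = 90 + R² - 164*R
o(a(-13)) + c(165) = 250 + (90 + 165² - 164*165) = 250 + (90 + 27225 - 27060) = 250 + 255 = 505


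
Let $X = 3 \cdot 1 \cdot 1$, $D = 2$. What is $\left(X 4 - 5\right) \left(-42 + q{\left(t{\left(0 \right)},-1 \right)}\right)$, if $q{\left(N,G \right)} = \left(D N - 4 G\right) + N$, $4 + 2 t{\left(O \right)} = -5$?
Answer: $- \frac{721}{2} \approx -360.5$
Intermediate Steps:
$X = 3$ ($X = 3 \cdot 1 = 3$)
$t{\left(O \right)} = - \frac{9}{2}$ ($t{\left(O \right)} = -2 + \frac{1}{2} \left(-5\right) = -2 - \frac{5}{2} = - \frac{9}{2}$)
$q{\left(N,G \right)} = - 4 G + 3 N$ ($q{\left(N,G \right)} = \left(2 N - 4 G\right) + N = \left(- 4 G + 2 N\right) + N = - 4 G + 3 N$)
$\left(X 4 - 5\right) \left(-42 + q{\left(t{\left(0 \right)},-1 \right)}\right) = \left(3 \cdot 4 - 5\right) \left(-42 + \left(\left(-4\right) \left(-1\right) + 3 \left(- \frac{9}{2}\right)\right)\right) = \left(12 - 5\right) \left(-42 + \left(4 - \frac{27}{2}\right)\right) = 7 \left(-42 - \frac{19}{2}\right) = 7 \left(- \frac{103}{2}\right) = - \frac{721}{2}$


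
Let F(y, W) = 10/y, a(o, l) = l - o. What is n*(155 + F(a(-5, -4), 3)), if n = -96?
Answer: -15840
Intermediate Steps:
n*(155 + F(a(-5, -4), 3)) = -96*(155 + 10/(-4 - 1*(-5))) = -96*(155 + 10/(-4 + 5)) = -96*(155 + 10/1) = -96*(155 + 10*1) = -96*(155 + 10) = -96*165 = -15840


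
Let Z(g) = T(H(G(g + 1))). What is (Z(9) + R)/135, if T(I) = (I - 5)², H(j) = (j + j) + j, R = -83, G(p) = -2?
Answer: 38/135 ≈ 0.28148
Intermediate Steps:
H(j) = 3*j (H(j) = 2*j + j = 3*j)
T(I) = (-5 + I)²
Z(g) = 121 (Z(g) = (-5 + 3*(-2))² = (-5 - 6)² = (-11)² = 121)
(Z(9) + R)/135 = (121 - 83)/135 = (1/135)*38 = 38/135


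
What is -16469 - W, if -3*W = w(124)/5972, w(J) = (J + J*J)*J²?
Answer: -14182651/4479 ≈ -3166.5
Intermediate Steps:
w(J) = J²*(J + J²) (w(J) = (J + J²)*J² = J²*(J + J²))
W = -59582000/4479 (W = -124³*(1 + 124)/(3*5972) = -1906624*125/(3*5972) = -238328000/(3*5972) = -⅓*59582000/1493 = -59582000/4479 ≈ -13303.)
-16469 - W = -16469 - 1*(-59582000/4479) = -16469 + 59582000/4479 = -14182651/4479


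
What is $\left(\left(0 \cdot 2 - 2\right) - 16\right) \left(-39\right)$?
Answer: $702$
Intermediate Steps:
$\left(\left(0 \cdot 2 - 2\right) - 16\right) \left(-39\right) = \left(\left(0 - 2\right) - 16\right) \left(-39\right) = \left(-2 - 16\right) \left(-39\right) = \left(-18\right) \left(-39\right) = 702$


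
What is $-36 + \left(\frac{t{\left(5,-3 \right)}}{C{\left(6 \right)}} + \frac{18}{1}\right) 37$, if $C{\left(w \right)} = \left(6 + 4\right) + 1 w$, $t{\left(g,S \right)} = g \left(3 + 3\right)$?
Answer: $\frac{5595}{8} \approx 699.38$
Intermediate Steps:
$t{\left(g,S \right)} = 6 g$ ($t{\left(g,S \right)} = g 6 = 6 g$)
$C{\left(w \right)} = 10 + w$
$-36 + \left(\frac{t{\left(5,-3 \right)}}{C{\left(6 \right)}} + \frac{18}{1}\right) 37 = -36 + \left(\frac{6 \cdot 5}{10 + 6} + \frac{18}{1}\right) 37 = -36 + \left(\frac{30}{16} + 18 \cdot 1\right) 37 = -36 + \left(30 \cdot \frac{1}{16} + 18\right) 37 = -36 + \left(\frac{15}{8} + 18\right) 37 = -36 + \frac{159}{8} \cdot 37 = -36 + \frac{5883}{8} = \frac{5595}{8}$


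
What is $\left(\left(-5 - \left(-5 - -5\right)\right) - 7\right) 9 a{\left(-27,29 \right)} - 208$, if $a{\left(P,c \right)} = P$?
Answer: $2708$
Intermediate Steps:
$\left(\left(-5 - \left(-5 - -5\right)\right) - 7\right) 9 a{\left(-27,29 \right)} - 208 = \left(\left(-5 - \left(-5 - -5\right)\right) - 7\right) 9 \left(-27\right) - 208 = \left(\left(-5 - \left(-5 + 5\right)\right) - 7\right) 9 \left(-27\right) - 208 = \left(\left(-5 - 0\right) - 7\right) 9 \left(-27\right) - 208 = \left(\left(-5 + 0\right) - 7\right) 9 \left(-27\right) - 208 = \left(-5 - 7\right) 9 \left(-27\right) - 208 = \left(-12\right) 9 \left(-27\right) - 208 = \left(-108\right) \left(-27\right) - 208 = 2916 - 208 = 2708$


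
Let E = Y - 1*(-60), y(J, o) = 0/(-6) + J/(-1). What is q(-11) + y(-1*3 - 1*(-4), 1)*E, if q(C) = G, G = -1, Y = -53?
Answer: -8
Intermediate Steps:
y(J, o) = -J (y(J, o) = 0*(-⅙) + J*(-1) = 0 - J = -J)
q(C) = -1
E = 7 (E = -53 - 1*(-60) = -53 + 60 = 7)
q(-11) + y(-1*3 - 1*(-4), 1)*E = -1 - (-1*3 - 1*(-4))*7 = -1 - (-3 + 4)*7 = -1 - 1*1*7 = -1 - 1*7 = -1 - 7 = -8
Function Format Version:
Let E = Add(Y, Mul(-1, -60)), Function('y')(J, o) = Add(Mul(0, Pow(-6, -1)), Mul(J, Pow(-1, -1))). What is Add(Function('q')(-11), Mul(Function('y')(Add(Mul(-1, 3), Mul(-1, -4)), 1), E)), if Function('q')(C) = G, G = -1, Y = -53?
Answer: -8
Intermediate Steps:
Function('y')(J, o) = Mul(-1, J) (Function('y')(J, o) = Add(Mul(0, Rational(-1, 6)), Mul(J, -1)) = Add(0, Mul(-1, J)) = Mul(-1, J))
Function('q')(C) = -1
E = 7 (E = Add(-53, Mul(-1, -60)) = Add(-53, 60) = 7)
Add(Function('q')(-11), Mul(Function('y')(Add(Mul(-1, 3), Mul(-1, -4)), 1), E)) = Add(-1, Mul(Mul(-1, Add(Mul(-1, 3), Mul(-1, -4))), 7)) = Add(-1, Mul(Mul(-1, Add(-3, 4)), 7)) = Add(-1, Mul(Mul(-1, 1), 7)) = Add(-1, Mul(-1, 7)) = Add(-1, -7) = -8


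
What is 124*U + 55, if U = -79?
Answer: -9741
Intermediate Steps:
124*U + 55 = 124*(-79) + 55 = -9796 + 55 = -9741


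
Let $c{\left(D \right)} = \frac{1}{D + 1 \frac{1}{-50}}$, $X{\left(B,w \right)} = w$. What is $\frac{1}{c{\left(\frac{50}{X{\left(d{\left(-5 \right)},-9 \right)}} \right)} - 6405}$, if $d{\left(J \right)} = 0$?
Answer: $- \frac{2509}{16070595} \approx -0.00015612$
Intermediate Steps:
$c{\left(D \right)} = \frac{1}{- \frac{1}{50} + D}$ ($c{\left(D \right)} = \frac{1}{D + 1 \left(- \frac{1}{50}\right)} = \frac{1}{D - \frac{1}{50}} = \frac{1}{- \frac{1}{50} + D}$)
$\frac{1}{c{\left(\frac{50}{X{\left(d{\left(-5 \right)},-9 \right)}} \right)} - 6405} = \frac{1}{\frac{50}{-1 + 50 \frac{50}{-9}} - 6405} = \frac{1}{\frac{50}{-1 + 50 \cdot 50 \left(- \frac{1}{9}\right)} - 6405} = \frac{1}{\frac{50}{-1 + 50 \left(- \frac{50}{9}\right)} - 6405} = \frac{1}{\frac{50}{-1 - \frac{2500}{9}} - 6405} = \frac{1}{\frac{50}{- \frac{2509}{9}} - 6405} = \frac{1}{50 \left(- \frac{9}{2509}\right) - 6405} = \frac{1}{- \frac{450}{2509} - 6405} = \frac{1}{- \frac{16070595}{2509}} = - \frac{2509}{16070595}$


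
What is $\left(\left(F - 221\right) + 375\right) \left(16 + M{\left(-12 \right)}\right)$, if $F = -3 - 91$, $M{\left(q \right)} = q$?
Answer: $240$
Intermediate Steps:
$F = -94$ ($F = -3 - 91 = -94$)
$\left(\left(F - 221\right) + 375\right) \left(16 + M{\left(-12 \right)}\right) = \left(\left(-94 - 221\right) + 375\right) \left(16 - 12\right) = \left(\left(-94 - 221\right) + 375\right) 4 = \left(-315 + 375\right) 4 = 60 \cdot 4 = 240$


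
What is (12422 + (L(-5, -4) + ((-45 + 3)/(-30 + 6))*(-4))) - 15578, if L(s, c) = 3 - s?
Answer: -3155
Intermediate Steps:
(12422 + (L(-5, -4) + ((-45 + 3)/(-30 + 6))*(-4))) - 15578 = (12422 + ((3 - 1*(-5)) + ((-45 + 3)/(-30 + 6))*(-4))) - 15578 = (12422 + ((3 + 5) - 42/(-24)*(-4))) - 15578 = (12422 + (8 - 42*(-1/24)*(-4))) - 15578 = (12422 + (8 + (7/4)*(-4))) - 15578 = (12422 + (8 - 7)) - 15578 = (12422 + 1) - 15578 = 12423 - 15578 = -3155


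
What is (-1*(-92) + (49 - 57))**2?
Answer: 7056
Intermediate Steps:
(-1*(-92) + (49 - 57))**2 = (92 - 8)**2 = 84**2 = 7056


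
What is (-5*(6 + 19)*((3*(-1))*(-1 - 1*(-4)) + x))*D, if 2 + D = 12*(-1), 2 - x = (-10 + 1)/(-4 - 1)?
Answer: -15400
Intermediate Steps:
x = ⅕ (x = 2 - (-10 + 1)/(-4 - 1) = 2 - (-9)/(-5) = 2 - (-9)*(-1)/5 = 2 - 1*9/5 = 2 - 9/5 = ⅕ ≈ 0.20000)
D = -14 (D = -2 + 12*(-1) = -2 - 12 = -14)
(-5*(6 + 19)*((3*(-1))*(-1 - 1*(-4)) + x))*D = -5*(6 + 19)*((3*(-1))*(-1 - 1*(-4)) + ⅕)*(-14) = -125*(-3*(-1 + 4) + ⅕)*(-14) = -125*(-3*3 + ⅕)*(-14) = -125*(-9 + ⅕)*(-14) = -125*(-44)/5*(-14) = -5*(-220)*(-14) = 1100*(-14) = -15400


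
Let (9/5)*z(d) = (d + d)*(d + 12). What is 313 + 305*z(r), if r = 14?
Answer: 1113017/9 ≈ 1.2367e+5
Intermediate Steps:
z(d) = 10*d*(12 + d)/9 (z(d) = 5*((d + d)*(d + 12))/9 = 5*((2*d)*(12 + d))/9 = 5*(2*d*(12 + d))/9 = 10*d*(12 + d)/9)
313 + 305*z(r) = 313 + 305*((10/9)*14*(12 + 14)) = 313 + 305*((10/9)*14*26) = 313 + 305*(3640/9) = 313 + 1110200/9 = 1113017/9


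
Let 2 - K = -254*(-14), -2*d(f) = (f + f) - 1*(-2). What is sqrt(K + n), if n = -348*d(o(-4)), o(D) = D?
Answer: 11*I*sqrt(38) ≈ 67.809*I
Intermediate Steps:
d(f) = -1 - f (d(f) = -((f + f) - 1*(-2))/2 = -(2*f + 2)/2 = -(2 + 2*f)/2 = -1 - f)
K = -3554 (K = 2 - (-254)*(-14) = 2 - 1*3556 = 2 - 3556 = -3554)
n = -1044 (n = -348*(-1 - 1*(-4)) = -348*(-1 + 4) = -348*3 = -1044)
sqrt(K + n) = sqrt(-3554 - 1044) = sqrt(-4598) = 11*I*sqrt(38)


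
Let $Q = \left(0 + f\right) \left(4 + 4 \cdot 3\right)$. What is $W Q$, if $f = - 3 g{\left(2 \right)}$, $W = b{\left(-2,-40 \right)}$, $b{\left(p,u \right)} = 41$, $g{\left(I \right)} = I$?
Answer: $-3936$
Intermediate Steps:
$W = 41$
$f = -6$ ($f = \left(-3\right) 2 = -6$)
$Q = -96$ ($Q = \left(0 - 6\right) \left(4 + 4 \cdot 3\right) = - 6 \left(4 + 12\right) = \left(-6\right) 16 = -96$)
$W Q = 41 \left(-96\right) = -3936$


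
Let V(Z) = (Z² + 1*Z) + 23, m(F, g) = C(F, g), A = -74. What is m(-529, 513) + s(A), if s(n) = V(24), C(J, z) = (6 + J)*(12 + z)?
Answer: -273952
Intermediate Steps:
m(F, g) = 72 + 6*g + 12*F + F*g
V(Z) = 23 + Z + Z² (V(Z) = (Z² + Z) + 23 = (Z + Z²) + 23 = 23 + Z + Z²)
s(n) = 623 (s(n) = 23 + 24 + 24² = 23 + 24 + 576 = 623)
m(-529, 513) + s(A) = (72 + 6*513 + 12*(-529) - 529*513) + 623 = (72 + 3078 - 6348 - 271377) + 623 = -274575 + 623 = -273952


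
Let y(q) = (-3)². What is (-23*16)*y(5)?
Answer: -3312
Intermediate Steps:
y(q) = 9
(-23*16)*y(5) = -23*16*9 = -368*9 = -3312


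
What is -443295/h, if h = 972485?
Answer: -88659/194497 ≈ -0.45584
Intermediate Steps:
-443295/h = -443295/972485 = -443295*1/972485 = -88659/194497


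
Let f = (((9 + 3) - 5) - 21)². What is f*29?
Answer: 5684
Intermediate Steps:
f = 196 (f = ((12 - 5) - 21)² = (7 - 21)² = (-14)² = 196)
f*29 = 196*29 = 5684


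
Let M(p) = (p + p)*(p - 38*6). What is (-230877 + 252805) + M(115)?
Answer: -4062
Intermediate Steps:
M(p) = 2*p*(-228 + p) (M(p) = (2*p)*(p - 228) = (2*p)*(-228 + p) = 2*p*(-228 + p))
(-230877 + 252805) + M(115) = (-230877 + 252805) + 2*115*(-228 + 115) = 21928 + 2*115*(-113) = 21928 - 25990 = -4062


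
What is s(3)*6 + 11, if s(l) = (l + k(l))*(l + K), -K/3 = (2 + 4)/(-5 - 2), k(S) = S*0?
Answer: 779/7 ≈ 111.29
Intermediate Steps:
k(S) = 0
K = 18/7 (K = -3*(2 + 4)/(-5 - 2) = -18/(-7) = -18*(-1)/7 = -3*(-6/7) = 18/7 ≈ 2.5714)
s(l) = l*(18/7 + l) (s(l) = (l + 0)*(l + 18/7) = l*(18/7 + l))
s(3)*6 + 11 = ((⅐)*3*(18 + 7*3))*6 + 11 = ((⅐)*3*(18 + 21))*6 + 11 = ((⅐)*3*39)*6 + 11 = (117/7)*6 + 11 = 702/7 + 11 = 779/7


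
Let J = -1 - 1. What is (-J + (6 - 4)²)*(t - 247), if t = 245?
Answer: -12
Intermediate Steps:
J = -2
(-J + (6 - 4)²)*(t - 247) = (-1*(-2) + (6 - 4)²)*(245 - 247) = (2 + 2²)*(-2) = (2 + 4)*(-2) = 6*(-2) = -12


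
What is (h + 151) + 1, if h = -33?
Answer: 119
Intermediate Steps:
(h + 151) + 1 = (-33 + 151) + 1 = 118 + 1 = 119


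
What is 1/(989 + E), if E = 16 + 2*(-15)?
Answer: 1/975 ≈ 0.0010256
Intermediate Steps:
E = -14 (E = 16 - 30 = -14)
1/(989 + E) = 1/(989 - 14) = 1/975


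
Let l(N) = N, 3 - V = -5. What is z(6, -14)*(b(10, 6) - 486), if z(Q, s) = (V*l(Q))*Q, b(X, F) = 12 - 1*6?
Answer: -138240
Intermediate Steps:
V = 8 (V = 3 - 1*(-5) = 3 + 5 = 8)
b(X, F) = 6 (b(X, F) = 12 - 6 = 6)
z(Q, s) = 8*Q**2 (z(Q, s) = (8*Q)*Q = 8*Q**2)
z(6, -14)*(b(10, 6) - 486) = (8*6**2)*(6 - 486) = (8*36)*(-480) = 288*(-480) = -138240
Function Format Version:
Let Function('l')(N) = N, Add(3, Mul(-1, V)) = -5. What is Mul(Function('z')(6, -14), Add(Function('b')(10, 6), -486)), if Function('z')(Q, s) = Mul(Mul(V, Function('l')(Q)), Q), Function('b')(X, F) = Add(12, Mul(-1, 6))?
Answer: -138240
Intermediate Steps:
V = 8 (V = Add(3, Mul(-1, -5)) = Add(3, 5) = 8)
Function('b')(X, F) = 6 (Function('b')(X, F) = Add(12, -6) = 6)
Function('z')(Q, s) = Mul(8, Pow(Q, 2)) (Function('z')(Q, s) = Mul(Mul(8, Q), Q) = Mul(8, Pow(Q, 2)))
Mul(Function('z')(6, -14), Add(Function('b')(10, 6), -486)) = Mul(Mul(8, Pow(6, 2)), Add(6, -486)) = Mul(Mul(8, 36), -480) = Mul(288, -480) = -138240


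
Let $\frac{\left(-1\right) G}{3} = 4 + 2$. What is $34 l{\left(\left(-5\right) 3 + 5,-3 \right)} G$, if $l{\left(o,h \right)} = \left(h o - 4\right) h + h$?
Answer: $49572$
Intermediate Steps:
$G = -18$ ($G = - 3 \left(4 + 2\right) = \left(-3\right) 6 = -18$)
$l{\left(o,h \right)} = h + h \left(-4 + h o\right)$ ($l{\left(o,h \right)} = \left(-4 + h o\right) h + h = h \left(-4 + h o\right) + h = h + h \left(-4 + h o\right)$)
$34 l{\left(\left(-5\right) 3 + 5,-3 \right)} G = 34 \left(- 3 \left(-3 - 3 \left(\left(-5\right) 3 + 5\right)\right)\right) \left(-18\right) = 34 \left(- 3 \left(-3 - 3 \left(-15 + 5\right)\right)\right) \left(-18\right) = 34 \left(- 3 \left(-3 - -30\right)\right) \left(-18\right) = 34 \left(- 3 \left(-3 + 30\right)\right) \left(-18\right) = 34 \left(\left(-3\right) 27\right) \left(-18\right) = 34 \left(-81\right) \left(-18\right) = \left(-2754\right) \left(-18\right) = 49572$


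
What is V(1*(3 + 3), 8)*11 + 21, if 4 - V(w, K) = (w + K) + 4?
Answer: -133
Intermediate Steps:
V(w, K) = -K - w (V(w, K) = 4 - ((w + K) + 4) = 4 - ((K + w) + 4) = 4 - (4 + K + w) = 4 + (-4 - K - w) = -K - w)
V(1*(3 + 3), 8)*11 + 21 = (-1*8 - (3 + 3))*11 + 21 = (-8 - 6)*11 + 21 = -14*11 + 21 = -154 + 21 = -133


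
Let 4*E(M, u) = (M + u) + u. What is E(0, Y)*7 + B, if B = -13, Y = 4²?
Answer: 43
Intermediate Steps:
Y = 16
E(M, u) = u/2 + M/4 (E(M, u) = ((M + u) + u)/4 = (M + 2*u)/4 = u/2 + M/4)
E(0, Y)*7 + B = ((½)*16 + (¼)*0)*7 - 13 = (8 + 0)*7 - 13 = 8*7 - 13 = 56 - 13 = 43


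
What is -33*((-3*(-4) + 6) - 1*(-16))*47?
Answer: -52734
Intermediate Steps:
-33*((-3*(-4) + 6) - 1*(-16))*47 = -33*((12 + 6) + 16)*47 = -33*(18 + 16)*47 = -33*34*47 = -1122*47 = -52734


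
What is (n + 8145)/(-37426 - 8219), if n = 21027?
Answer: -572/895 ≈ -0.63911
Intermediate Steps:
(n + 8145)/(-37426 - 8219) = (21027 + 8145)/(-37426 - 8219) = 29172/(-45645) = 29172*(-1/45645) = -572/895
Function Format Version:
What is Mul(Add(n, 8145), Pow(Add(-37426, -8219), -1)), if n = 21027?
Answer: Rational(-572, 895) ≈ -0.63911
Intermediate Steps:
Mul(Add(n, 8145), Pow(Add(-37426, -8219), -1)) = Mul(Add(21027, 8145), Pow(Add(-37426, -8219), -1)) = Mul(29172, Pow(-45645, -1)) = Mul(29172, Rational(-1, 45645)) = Rational(-572, 895)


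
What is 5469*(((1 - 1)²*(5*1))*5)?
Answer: 0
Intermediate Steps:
5469*(((1 - 1)²*(5*1))*5) = 5469*((0²*5)*5) = 5469*((0*5)*5) = 5469*(0*5) = 5469*0 = 0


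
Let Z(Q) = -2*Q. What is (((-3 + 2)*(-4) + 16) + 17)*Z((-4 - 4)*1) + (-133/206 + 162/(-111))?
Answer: 4496179/7622 ≈ 589.89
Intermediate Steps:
(((-3 + 2)*(-4) + 16) + 17)*Z((-4 - 4)*1) + (-133/206 + 162/(-111)) = (((-3 + 2)*(-4) + 16) + 17)*(-2*(-4 - 4)) + (-133/206 + 162/(-111)) = ((-1*(-4) + 16) + 17)*(-(-16)) + (-133*1/206 + 162*(-1/111)) = ((4 + 16) + 17)*(-2*(-8)) + (-133/206 - 54/37) = (20 + 17)*16 - 16045/7622 = 37*16 - 16045/7622 = 592 - 16045/7622 = 4496179/7622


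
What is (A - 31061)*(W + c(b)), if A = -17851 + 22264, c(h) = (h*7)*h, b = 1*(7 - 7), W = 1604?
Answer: -42743392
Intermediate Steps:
b = 0 (b = 1*0 = 0)
c(h) = 7*h² (c(h) = (7*h)*h = 7*h²)
A = 4413
(A - 31061)*(W + c(b)) = (4413 - 31061)*(1604 + 7*0²) = -26648*(1604 + 7*0) = -26648*(1604 + 0) = -26648*1604 = -42743392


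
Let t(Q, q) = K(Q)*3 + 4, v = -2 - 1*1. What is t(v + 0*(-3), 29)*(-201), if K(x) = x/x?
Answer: -1407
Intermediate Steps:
K(x) = 1
v = -3 (v = -2 - 1 = -3)
t(Q, q) = 7 (t(Q, q) = 1*3 + 4 = 3 + 4 = 7)
t(v + 0*(-3), 29)*(-201) = 7*(-201) = -1407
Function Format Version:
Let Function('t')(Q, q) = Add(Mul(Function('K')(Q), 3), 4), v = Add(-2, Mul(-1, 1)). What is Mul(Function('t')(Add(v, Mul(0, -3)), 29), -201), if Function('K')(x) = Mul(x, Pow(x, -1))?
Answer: -1407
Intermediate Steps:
Function('K')(x) = 1
v = -3 (v = Add(-2, -1) = -3)
Function('t')(Q, q) = 7 (Function('t')(Q, q) = Add(Mul(1, 3), 4) = Add(3, 4) = 7)
Mul(Function('t')(Add(v, Mul(0, -3)), 29), -201) = Mul(7, -201) = -1407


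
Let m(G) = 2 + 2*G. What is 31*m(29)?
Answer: 1860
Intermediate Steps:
31*m(29) = 31*(2 + 2*29) = 31*(2 + 58) = 31*60 = 1860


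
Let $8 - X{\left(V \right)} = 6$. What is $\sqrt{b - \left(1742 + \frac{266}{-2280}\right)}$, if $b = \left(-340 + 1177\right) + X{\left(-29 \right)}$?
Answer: $\frac{i \sqrt{812595}}{30} \approx 30.048 i$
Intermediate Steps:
$X{\left(V \right)} = 2$ ($X{\left(V \right)} = 8 - 6 = 2$)
$b = 839$ ($b = \left(-340 + 1177\right) + 2 = 837 + 2 = 839$)
$\sqrt{b - \left(1742 + \frac{266}{-2280}\right)} = \sqrt{839 - \left(1742 + \frac{266}{-2280}\right)} = \sqrt{839 - \frac{104513}{60}} = \sqrt{- \frac{54173}{60}} = \frac{i \sqrt{812595}}{30}$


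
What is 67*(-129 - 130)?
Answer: -17353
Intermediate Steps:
67*(-129 - 130) = 67*(-259) = -17353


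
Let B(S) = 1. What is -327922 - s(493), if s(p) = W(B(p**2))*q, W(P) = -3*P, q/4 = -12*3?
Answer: -328354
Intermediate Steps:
q = -144 (q = 4*(-12*3) = 4*(-36) = -144)
s(p) = 432 (s(p) = -3*1*(-144) = -3*(-144) = 432)
-327922 - s(493) = -327922 - 1*432 = -327922 - 432 = -328354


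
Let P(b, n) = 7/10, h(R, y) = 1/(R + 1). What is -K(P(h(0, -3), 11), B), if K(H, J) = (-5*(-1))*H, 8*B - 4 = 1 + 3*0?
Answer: -7/2 ≈ -3.5000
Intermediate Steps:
h(R, y) = 1/(1 + R)
B = 5/8 (B = ½ + (1 + 3*0)/8 = ½ + (1 + 0)/8 = ½ + (⅛)*1 = ½ + ⅛ = 5/8 ≈ 0.62500)
P(b, n) = 7/10 (P(b, n) = 7*(⅒) = 7/10)
K(H, J) = 5*H
-K(P(h(0, -3), 11), B) = -5*7/10 = -1*7/2 = -7/2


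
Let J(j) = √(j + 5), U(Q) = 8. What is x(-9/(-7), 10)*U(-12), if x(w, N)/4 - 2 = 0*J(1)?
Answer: 64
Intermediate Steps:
J(j) = √(5 + j)
x(w, N) = 8 (x(w, N) = 8 + 4*(0*√(5 + 1)) = 8 + 4*(0*√6) = 8 + 4*0 = 8 + 0 = 8)
x(-9/(-7), 10)*U(-12) = 8*8 = 64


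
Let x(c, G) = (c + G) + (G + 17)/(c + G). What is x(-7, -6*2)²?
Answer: 133956/361 ≈ 371.07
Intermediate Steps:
x(c, G) = G + c + (17 + G)/(G + c) (x(c, G) = (G + c) + (17 + G)/(G + c) = G + c + (17 + G)/(G + c))
x(-7, -6*2)² = ((17 - 6*2 + (-6*2)² + (-7)² + 2*(-6*2)*(-7))/(-6*2 - 7))² = ((17 - 12 + (-12)² + 49 + 2*(-12)*(-7))/(-12 - 7))² = ((17 - 12 + 144 + 49 + 168)/(-19))² = (-1/19*366)² = (-366/19)² = 133956/361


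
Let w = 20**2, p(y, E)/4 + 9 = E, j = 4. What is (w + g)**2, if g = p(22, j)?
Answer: 144400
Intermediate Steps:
p(y, E) = -36 + 4*E
g = -20 (g = -36 + 4*4 = -36 + 16 = -20)
w = 400
(w + g)**2 = (400 - 20)**2 = 380**2 = 144400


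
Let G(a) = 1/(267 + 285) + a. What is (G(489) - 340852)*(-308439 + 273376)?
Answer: 6587649588625/552 ≈ 1.1934e+10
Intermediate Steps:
G(a) = 1/552 + a
(G(489) - 340852)*(-308439 + 273376) = ((1/552 + 489) - 340852)*(-308439 + 273376) = (269929/552 - 340852)*(-35063) = -187880375/552*(-35063) = 6587649588625/552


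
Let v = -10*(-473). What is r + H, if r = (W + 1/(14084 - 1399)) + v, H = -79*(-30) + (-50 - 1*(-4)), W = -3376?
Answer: 46655431/12685 ≈ 3678.0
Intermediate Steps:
v = 4730
H = 2324 (H = 2370 + (-50 + 4) = 2370 - 46 = 2324)
r = 17175491/12685 (r = (-3376 + 1/(14084 - 1399)) + 4730 = (-3376 + 1/12685) + 4730 = -42824559/12685 + 4730 = 17175491/12685 ≈ 1354.0)
r + H = 17175491/12685 + 2324 = 46655431/12685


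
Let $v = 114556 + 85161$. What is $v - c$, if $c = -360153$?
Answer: $559870$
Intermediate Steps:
$v = 199717$
$v - c = 199717 - -360153 = 199717 + 360153 = 559870$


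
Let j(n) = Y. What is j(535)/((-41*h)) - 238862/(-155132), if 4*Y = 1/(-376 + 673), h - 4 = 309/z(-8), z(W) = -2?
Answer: 218873868085/142150437891 ≈ 1.5397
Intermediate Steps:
h = -301/2 (h = 4 + 309/(-2) = 4 + 309*(-1/2) = 4 - 309/2 = -301/2 ≈ -150.50)
Y = 1/1188 (Y = 1/(4*(-376 + 673)) = (1/4)/297 = (1/4)*(1/297) = 1/1188 ≈ 0.00084175)
j(n) = 1/1188
j(535)/((-41*h)) - 238862/(-155132) = 1/(1188*((-41*(-301/2)))) - 238862/(-155132) = 1/(1188*(12341/2)) - 238862*(-1/155132) = (1/1188)*(2/12341) + 119431/77566 = 1/7330554 + 119431/77566 = 218873868085/142150437891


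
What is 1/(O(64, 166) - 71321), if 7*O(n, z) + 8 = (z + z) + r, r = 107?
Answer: -7/498816 ≈ -1.4033e-5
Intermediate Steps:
O(n, z) = 99/7 + 2*z/7 (O(n, z) = -8/7 + ((z + z) + 107)/7 = -8/7 + (2*z + 107)/7 = -8/7 + (107 + 2*z)/7 = -8/7 + (107/7 + 2*z/7) = 99/7 + 2*z/7)
1/(O(64, 166) - 71321) = 1/((99/7 + (2/7)*166) - 71321) = 1/((99/7 + 332/7) - 71321) = 1/(431/7 - 71321) = 1/(-498816/7) = -7/498816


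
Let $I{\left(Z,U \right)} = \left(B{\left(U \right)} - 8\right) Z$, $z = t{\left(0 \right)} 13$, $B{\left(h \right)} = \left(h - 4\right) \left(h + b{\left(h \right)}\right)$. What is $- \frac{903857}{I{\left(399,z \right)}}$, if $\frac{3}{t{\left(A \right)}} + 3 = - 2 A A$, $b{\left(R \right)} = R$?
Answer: $- \frac{903857}{173166} \approx -5.2196$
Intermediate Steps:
$t{\left(A \right)} = \frac{3}{-3 - 2 A^{2}}$ ($t{\left(A \right)} = \frac{3}{-3 + - 2 A A} = \frac{3}{-3 - 2 A^{2}}$)
$B{\left(h \right)} = 2 h \left(-4 + h\right)$ ($B{\left(h \right)} = \left(h - 4\right) \left(h + h\right) = \left(-4 + h\right) 2 h = 2 h \left(-4 + h\right)$)
$z = -13$ ($z = - \frac{3}{3 + 2 \cdot 0^{2}} \cdot 13 = - \frac{3}{3 + 2 \cdot 0} \cdot 13 = - \frac{3}{3 + 0} \cdot 13 = - \frac{3}{3} \cdot 13 = \left(-3\right) \frac{1}{3} \cdot 13 = \left(-1\right) 13 = -13$)
$I{\left(Z,U \right)} = Z \left(-8 + 2 U \left(-4 + U\right)\right)$ ($I{\left(Z,U \right)} = \left(2 U \left(-4 + U\right) - 8\right) Z = \left(-8 + 2 U \left(-4 + U\right)\right) Z = Z \left(-8 + 2 U \left(-4 + U\right)\right)$)
$- \frac{903857}{I{\left(399,z \right)}} = - \frac{903857}{2 \cdot 399 \left(-4 + \left(-13\right)^{2} - -52\right)} = - \frac{903857}{2 \cdot 399 \left(-4 + 169 + 52\right)} = - \frac{903857}{2 \cdot 399 \cdot 217} = - \frac{903857}{173166}$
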